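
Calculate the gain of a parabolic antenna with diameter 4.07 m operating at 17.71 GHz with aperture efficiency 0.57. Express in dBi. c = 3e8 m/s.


lambda = c/f = 3e8 / 1.771e+10 = 0.01693958 m
G = eta*(pi*D/lambda)^2 = 0.57*(pi*4.07/0.01693958)^2
G = 324756.6348 (linear)
G = 10*log10(324756.6348) = 55.1156 dBi

55.1156 dBi


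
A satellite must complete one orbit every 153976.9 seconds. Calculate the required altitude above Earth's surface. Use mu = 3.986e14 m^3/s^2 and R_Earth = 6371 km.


T = 153976.9 s
r = (mu*T^2/(4*pi^2))^(1/3) = (3.986e14 * 153976.9^2 / (4*pi^2))^(1/3)
r = 6.209113e+07 m = 62091.1305 km
alt = r - R_E = 62091.1305 - 6371 = 55720.1305 km

55720.1305 km


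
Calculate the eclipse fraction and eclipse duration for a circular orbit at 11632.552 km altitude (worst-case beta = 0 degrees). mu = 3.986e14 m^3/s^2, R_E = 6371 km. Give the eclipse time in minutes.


r = 18003.5520 km
T = 400.6796 min
Eclipse fraction = arcsin(R_E/r)/pi = arcsin(6371.0000/18003.5520)/pi
= arcsin(0.3538746)/pi = 0.115136
Eclipse duration = 0.115136 * 400.6796 = 46.1327 min

46.1327 minutes


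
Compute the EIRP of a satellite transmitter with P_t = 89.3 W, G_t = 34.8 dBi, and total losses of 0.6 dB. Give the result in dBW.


Pt = 89.3 W = 19.5085 dBW
EIRP = Pt_dBW + Gt - losses = 19.5085 + 34.8 - 0.6 = 53.7085 dBW

53.7085 dBW


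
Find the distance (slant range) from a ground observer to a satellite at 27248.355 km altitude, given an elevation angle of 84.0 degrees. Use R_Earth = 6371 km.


h = 27248.355 km, el = 84.0 deg
d = -R_E*sin(el) + sqrt((R_E*sin(el))^2 + 2*R_E*h + h^2)
d = -6371.0000*sin(1.4661) + sqrt((6371.0000*0.9945219)^2 + 2*6371.0000*27248.355 + 27248.355^2)
d = 27276.6596 km

27276.6596 km


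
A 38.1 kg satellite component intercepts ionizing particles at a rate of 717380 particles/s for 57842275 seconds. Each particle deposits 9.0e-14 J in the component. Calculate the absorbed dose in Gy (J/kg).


Total energy deposited = rate * time * E_per
  = 717380 * 57842275 * 9.0e-14 = 3.7345 J
Dose = E_total / mass = 3.7345 / 38.1
Dose = 0.09801943 Gy

0.0980 Gy


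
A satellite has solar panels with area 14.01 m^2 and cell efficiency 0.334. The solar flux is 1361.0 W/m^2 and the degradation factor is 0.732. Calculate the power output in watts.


P = area * eta * S * degradation
P = 14.01 * 0.334 * 1361.0 * 0.732
P = 4661.8018 W

4661.8018 W


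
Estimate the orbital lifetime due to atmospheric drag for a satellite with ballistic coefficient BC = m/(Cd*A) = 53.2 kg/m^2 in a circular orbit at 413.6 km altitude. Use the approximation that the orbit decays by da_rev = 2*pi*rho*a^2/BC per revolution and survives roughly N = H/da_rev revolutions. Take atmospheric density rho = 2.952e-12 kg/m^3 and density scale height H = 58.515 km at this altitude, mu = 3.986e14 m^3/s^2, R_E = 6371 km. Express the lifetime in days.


a = R_E + alt = 6784.6000 km = 6.7846e+06 m
da_rev = 2*pi*rho*a^2/BC = 2*pi*2.952e-12*(6.7846e+06)^2/53.2 = 16.048450 m per revolution
N = H/da_rev = 58515.0000 m / 16.048450 m = 3646.1466 revolutions
P = 2*pi*sqrt(a^3/mu) = 5561.5724 s
lifetime = N*P = 3646.1466 * 5561.5724 = 2.0278308e+07 s = 234.7026 days

234.7026 days


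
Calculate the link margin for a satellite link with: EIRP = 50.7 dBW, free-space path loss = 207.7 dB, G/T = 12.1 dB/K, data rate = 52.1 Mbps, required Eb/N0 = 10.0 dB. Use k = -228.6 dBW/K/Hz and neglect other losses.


C/N0 = EIRP - FSPL + G/T - k = 50.7 - 207.7 + 12.1 - (-228.6)
C/N0 = 83.7000 dB-Hz
R_b = 52.1 Mbps = 5.21e+07 bps -> 10*log10(R_b) = 77.1684 dB-Hz
Eb/N0 = C/N0 - 10*log10(R_b) = 83.7000 - 77.1684 = 6.5316 dB
Margin = Eb/N0 - Eb/N0_req = 6.5316 - 10.0 = -3.4684 dB (negative margin: link does not close)

-3.4684 dB


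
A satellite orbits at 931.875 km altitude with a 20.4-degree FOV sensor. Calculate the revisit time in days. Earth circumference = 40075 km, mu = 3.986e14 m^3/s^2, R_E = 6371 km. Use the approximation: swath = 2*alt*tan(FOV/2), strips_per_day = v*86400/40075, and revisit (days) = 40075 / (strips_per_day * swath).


swath = 2*931.875*tan(0.1780236) = 335.3416 km
v = sqrt(mu/r) = 7387.9120 m/s = 7.3879 km/s
strips/day = v*86400/40075 = 7.3879*86400/40075 = 15.9280
coverage/day = strips * swath = 15.9280 * 335.3416 = 5341.3286 km
revisit = 40075 / 5341.3286 = 7.5028 days

7.5028 days


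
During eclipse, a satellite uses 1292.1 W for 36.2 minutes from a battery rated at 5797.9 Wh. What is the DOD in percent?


E_used = P * t / 60 = 1292.1 * 36.2 / 60 = 779.5670 Wh
DOD = E_used / E_total * 100 = 779.5670 / 5797.9 * 100
DOD = 13.4457 %

13.4457 %


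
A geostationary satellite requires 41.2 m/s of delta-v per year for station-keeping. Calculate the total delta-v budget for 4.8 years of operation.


dV = rate * years = 41.2 * 4.8
dV = 197.7600 m/s

197.7600 m/s


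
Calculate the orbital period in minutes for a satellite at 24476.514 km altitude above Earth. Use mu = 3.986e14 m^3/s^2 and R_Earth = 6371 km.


r = 30847.5140 km = 3.0847514e+07 m
T = 2*pi*sqrt(r^3/mu) = 2*pi*sqrt(2.9353542e+22 / 3.986e14)
T = 53918.9562 s = 898.6493 min

898.6493 minutes


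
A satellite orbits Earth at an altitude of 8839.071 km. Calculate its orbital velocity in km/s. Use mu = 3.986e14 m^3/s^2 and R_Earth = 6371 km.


r = R_E + alt = 6371.0 + 8839.071 = 15210.0710 km = 1.5210071e+07 m
v = sqrt(mu/r) = sqrt(3.986e14 / 1.5210071e+07) = 5119.2110 m/s = 5.1192 km/s

5.1192 km/s


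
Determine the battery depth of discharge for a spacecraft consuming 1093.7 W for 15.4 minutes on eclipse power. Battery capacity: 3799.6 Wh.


E_used = P * t / 60 = 1093.7 * 15.4 / 60 = 280.7163 Wh
DOD = E_used / E_total * 100 = 280.7163 / 3799.6 * 100
DOD = 7.3880 %

7.3880 %


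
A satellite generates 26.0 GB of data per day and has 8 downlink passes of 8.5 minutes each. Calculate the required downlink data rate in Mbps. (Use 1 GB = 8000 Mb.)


total contact time = 8 * 8.5 * 60 = 4080.0000 s
data = 26.0 GB = 208000.0000 Mb
rate = 208000.0000 / 4080.0000 = 50.9804 Mbps

50.9804 Mbps


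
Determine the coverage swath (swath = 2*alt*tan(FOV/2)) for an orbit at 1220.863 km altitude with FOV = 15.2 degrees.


FOV = 15.2 deg = 0.26529 rad
swath = 2 * alt * tan(FOV/2) = 2 * 1220.863 * tan(0.132645)
swath = 2 * 1220.863 * 0.1334285
swath = 325.7958 km

325.7958 km


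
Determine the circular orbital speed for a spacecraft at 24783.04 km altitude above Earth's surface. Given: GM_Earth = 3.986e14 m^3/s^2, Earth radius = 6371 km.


r = R_E + alt = 6371.0 + 24783.04 = 31154.0400 km = 3.115404e+07 m
v = sqrt(mu/r) = sqrt(3.986e14 / 3.115404e+07) = 3576.9384 m/s = 3.5769 km/s

3.5769 km/s


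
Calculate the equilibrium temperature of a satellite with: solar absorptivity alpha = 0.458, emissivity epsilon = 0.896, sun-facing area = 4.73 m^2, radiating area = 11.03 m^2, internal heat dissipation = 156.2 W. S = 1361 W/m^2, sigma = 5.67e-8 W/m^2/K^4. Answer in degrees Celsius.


Numerator = alpha*S*A_sun + Q_int = 0.458*1361*4.73 + 156.2 = 3104.5887 W
Denominator = eps*sigma*A_rad = 0.896*5.67e-8*11.03 = 5.603593e-07 W/K^4
T^4 = 5.5403538e+09 K^4
T = 272.8251 K = -0.3248678 C

-0.3249 degrees Celsius


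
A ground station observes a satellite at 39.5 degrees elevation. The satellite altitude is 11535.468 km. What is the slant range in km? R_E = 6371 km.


h = 11535.468 km, el = 39.5 deg
d = -R_E*sin(el) + sqrt((R_E*sin(el))^2 + 2*R_E*h + h^2)
d = -6371.0000*sin(0.6894051) + sqrt((6371.0000*0.6360782)^2 + 2*6371.0000*11535.468 + 11535.468^2)
d = 13165.9759 km

13165.9759 km


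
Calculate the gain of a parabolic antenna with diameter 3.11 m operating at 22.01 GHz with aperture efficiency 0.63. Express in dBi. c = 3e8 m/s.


lambda = c/f = 3e8 / 2.201e+10 = 0.01363017 m
G = eta*(pi*D/lambda)^2 = 0.63*(pi*3.11/0.01363017)^2
G = 323711.8879 (linear)
G = 10*log10(323711.8879) = 55.1016 dBi

55.1016 dBi


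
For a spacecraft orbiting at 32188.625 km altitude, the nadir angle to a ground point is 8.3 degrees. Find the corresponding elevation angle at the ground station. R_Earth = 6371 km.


r = R_E + alt = 38559.6250 km
Law of sines in the satellite / Earth-center / ground-point triangle:
  sin(nadir)/R_E = sin(90 + el)/r  =>  cos(el) = (r/R_E)*sin(nadir)
cos(el) = (38559.6250 / 6371.0000) * sin(8.3 deg) = 0.8736966
el = arccos(0.8736966) = 29.1089 deg
(Earth-central angle = 90 - nadir - el = 52.5911 deg)

29.1089 degrees


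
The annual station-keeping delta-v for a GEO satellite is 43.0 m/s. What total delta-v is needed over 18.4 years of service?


dV = rate * years = 43.0 * 18.4
dV = 791.2000 m/s

791.2000 m/s


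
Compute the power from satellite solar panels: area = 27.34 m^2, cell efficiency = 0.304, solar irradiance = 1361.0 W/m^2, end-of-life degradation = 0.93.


P = area * eta * S * degradation
P = 27.34 * 0.304 * 1361.0 * 0.93
P = 10519.9377 W

10519.9377 W


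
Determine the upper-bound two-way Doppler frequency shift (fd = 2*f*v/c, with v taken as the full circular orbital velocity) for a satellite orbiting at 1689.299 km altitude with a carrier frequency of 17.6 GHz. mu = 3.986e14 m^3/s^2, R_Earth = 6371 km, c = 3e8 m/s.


r = 8.060299e+06 m
v = sqrt(mu/r) = 7032.2301 m/s (worst-case radial velocity)
f = 17.6 GHz = 1.76e+10 Hz
fd = 2*f*v/c = 2*1.76e+10*7032.2301/3.0e+08
fd = 825114.9950 Hz

825114.9950 Hz


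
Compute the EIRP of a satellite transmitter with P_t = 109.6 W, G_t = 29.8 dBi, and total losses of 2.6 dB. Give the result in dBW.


Pt = 109.6 W = 20.3981 dBW
EIRP = Pt_dBW + Gt - losses = 20.3981 + 29.8 - 2.6 = 47.5981 dBW

47.5981 dBW


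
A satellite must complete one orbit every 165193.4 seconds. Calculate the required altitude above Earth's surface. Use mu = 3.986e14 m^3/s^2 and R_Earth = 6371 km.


T = 165193.4 s
r = (mu*T^2/(4*pi^2))^(1/3) = (3.986e14 * 165193.4^2 / (4*pi^2))^(1/3)
r = 6.5071025e+07 m = 65071.0249 km
alt = r - R_E = 65071.0249 - 6371 = 58700.0249 km

58700.0249 km


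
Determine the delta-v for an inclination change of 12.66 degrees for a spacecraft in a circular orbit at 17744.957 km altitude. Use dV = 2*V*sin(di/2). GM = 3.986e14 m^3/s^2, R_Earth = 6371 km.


r = 24115.9570 km = 2.4115957e+07 m
V = sqrt(mu/r) = 4065.5228 m/s
di = 12.66 deg = 0.2209587 rad
dV = 2*V*sin(di/2) = 2*4065.5228*sin(0.1104793)
dV = 896.4863 m/s = 0.8964863 km/s

0.8965 km/s


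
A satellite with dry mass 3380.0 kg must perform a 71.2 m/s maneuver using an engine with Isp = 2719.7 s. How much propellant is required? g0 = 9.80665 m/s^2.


ve = Isp * g0 = 2719.7 * 9.80665 = 26671.146005 m/s
mass ratio = exp(dv/ve) = exp(71.2/26671.146005) = 1.00267312
m_prop = m_dry * (mr - 1) = 3380.0 * (1.00267312 - 1)
m_prop = 9.0351 kg

9.0351 kg


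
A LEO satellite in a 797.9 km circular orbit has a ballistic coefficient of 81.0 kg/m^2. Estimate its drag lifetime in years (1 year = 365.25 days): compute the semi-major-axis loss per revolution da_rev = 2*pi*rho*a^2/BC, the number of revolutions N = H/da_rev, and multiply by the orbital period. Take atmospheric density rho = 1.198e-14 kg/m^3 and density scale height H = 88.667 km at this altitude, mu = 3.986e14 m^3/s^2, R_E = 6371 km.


a = R_E + alt = 7168.9000 km = 7.1689e+06 m
da_rev = 2*pi*rho*a^2/BC = 2*pi*1.198e-14*(7.1689e+06)^2/81.0 = 0.0477591636 m per revolution
N = H/da_rev = 88667.0000 m / 0.0477591636 m = 1.8565442e+06 revolutions
P = 2*pi*sqrt(a^3/mu) = 6040.7381 s
lifetime = N*P = 1.8565442e+06 * 6040.7381 = 1.1214897e+10 s = 129802.0539 days
years = 129802.0539 / 365.25 = 355.3787 years

355.3787 years


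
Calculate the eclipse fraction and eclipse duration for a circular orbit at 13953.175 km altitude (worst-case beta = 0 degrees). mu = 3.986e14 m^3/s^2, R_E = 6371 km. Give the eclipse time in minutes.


r = 20324.1750 km
T = 480.5951 min
Eclipse fraction = arcsin(R_E/r)/pi = arcsin(6371.0000/20324.1750)/pi
= arcsin(0.3134691)/pi = 0.1014912
Eclipse duration = 0.1014912 * 480.5951 = 48.7762 min

48.7762 minutes


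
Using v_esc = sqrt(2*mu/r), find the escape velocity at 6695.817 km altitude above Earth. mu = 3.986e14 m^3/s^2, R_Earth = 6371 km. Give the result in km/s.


r = 6371.0 + 6695.817 = 13066.8170 km = 1.3066817e+07 m
v_esc = sqrt(2*mu/r) = sqrt(2*3.986e14 / 1.3066817e+07)
v_esc = 7810.8580 m/s = 7.8109 km/s

7.8109 km/s


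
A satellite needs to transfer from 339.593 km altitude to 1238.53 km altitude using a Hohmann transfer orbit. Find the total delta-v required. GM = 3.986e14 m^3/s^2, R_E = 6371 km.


r1 = 6710.5930 km = 6.710593e+06 m
r2 = 7609.5300 km = 7.60953e+06 m
dv1 = sqrt(mu/r1)*(sqrt(2*r2/(r1+r2)) - 1) = 238.2211 m/s
dv2 = sqrt(mu/r2)*(1 - sqrt(2*r1/(r1+r2))) = 230.8470 m/s
total dv = |dv1| + |dv2| = 238.2211 + 230.8470 = 469.0680 m/s = 0.469068 km/s

0.4691 km/s


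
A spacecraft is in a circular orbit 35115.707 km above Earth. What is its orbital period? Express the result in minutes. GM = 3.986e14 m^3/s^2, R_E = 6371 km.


r = 41486.7070 km = 4.1486707e+07 m
T = 2*pi*sqrt(r^3/mu) = 2*pi*sqrt(7.1404715e+22 / 3.986e14)
T = 84095.8699 s = 1401.5978 min

1401.5978 minutes


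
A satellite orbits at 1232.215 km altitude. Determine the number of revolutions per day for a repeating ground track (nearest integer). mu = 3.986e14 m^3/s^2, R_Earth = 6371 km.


r = 7.603215e+06 m
T = 2*pi*sqrt(r^3/mu) = 6597.9213 s = 109.9654 min
revs/day = 1440 / 109.9654 = 13.0950
Rounded: 13 revolutions per day

13 revolutions per day


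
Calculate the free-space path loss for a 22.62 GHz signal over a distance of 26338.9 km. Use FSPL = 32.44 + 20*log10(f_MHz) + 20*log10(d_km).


f = 22.62 GHz = 22620.0000 MHz
d = 26338.9 km
FSPL = 32.44 + 20*log10(22620.0000) + 20*log10(26338.9)
FSPL = 32.44 + 87.0899 + 88.4120
FSPL = 207.9418 dB

207.9418 dB


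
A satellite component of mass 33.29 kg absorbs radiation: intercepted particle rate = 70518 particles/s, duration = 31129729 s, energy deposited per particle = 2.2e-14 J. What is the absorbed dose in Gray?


Total energy deposited = rate * time * E_per
  = 70518 * 31129729 * 2.2e-14 = 0.04829454 J
Dose = E_total / mass = 0.04829454 / 33.29
Dose = 0.001450722 Gy

0.0015 Gy


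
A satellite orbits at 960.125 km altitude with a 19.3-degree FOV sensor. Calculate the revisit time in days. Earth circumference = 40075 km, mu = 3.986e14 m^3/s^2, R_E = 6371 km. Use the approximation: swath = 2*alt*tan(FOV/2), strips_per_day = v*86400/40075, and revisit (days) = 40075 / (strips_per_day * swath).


swath = 2*960.125*tan(0.1684243) = 326.5099 km
v = sqrt(mu/r) = 7373.6638 m/s = 7.3737 km/s
strips/day = v*86400/40075 = 7.3737*86400/40075 = 15.8973
coverage/day = strips * swath = 15.8973 * 326.5099 = 5190.6280 km
revisit = 40075 / 5190.6280 = 7.7206 days

7.7206 days


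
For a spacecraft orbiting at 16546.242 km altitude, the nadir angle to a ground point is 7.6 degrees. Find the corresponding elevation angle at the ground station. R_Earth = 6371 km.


r = R_E + alt = 22917.2420 km
Law of sines in the satellite / Earth-center / ground-point triangle:
  sin(nadir)/R_E = sin(90 + el)/r  =>  cos(el) = (r/R_E)*sin(nadir)
cos(el) = (22917.2420 / 6371.0000) * sin(7.6 deg) = 0.4757419
el = arccos(0.4757419) = 61.5923 deg
(Earth-central angle = 90 - nadir - el = 20.8077 deg)

61.5923 degrees


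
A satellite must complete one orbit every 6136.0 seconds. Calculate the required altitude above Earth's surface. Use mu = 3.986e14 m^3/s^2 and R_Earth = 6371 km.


T = 6136.0 s
r = (mu*T^2/(4*pi^2))^(1/3) = (3.986e14 * 6136.0^2 / (4*pi^2))^(1/3)
r = 7.2440719e+06 m = 7244.0719 km
alt = r - R_E = 7244.0719 - 6371 = 873.0719 km

873.0719 km


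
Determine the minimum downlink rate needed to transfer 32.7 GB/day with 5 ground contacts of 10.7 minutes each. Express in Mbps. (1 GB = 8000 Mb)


total contact time = 5 * 10.7 * 60 = 3210.0000 s
data = 32.7 GB = 261600.0000 Mb
rate = 261600.0000 / 3210.0000 = 81.4953 Mbps

81.4953 Mbps


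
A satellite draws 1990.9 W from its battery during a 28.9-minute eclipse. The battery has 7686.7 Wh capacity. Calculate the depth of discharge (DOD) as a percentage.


E_used = P * t / 60 = 1990.9 * 28.9 / 60 = 958.9502 Wh
DOD = E_used / E_total * 100 = 958.9502 / 7686.7 * 100
DOD = 12.4754 %

12.4754 %


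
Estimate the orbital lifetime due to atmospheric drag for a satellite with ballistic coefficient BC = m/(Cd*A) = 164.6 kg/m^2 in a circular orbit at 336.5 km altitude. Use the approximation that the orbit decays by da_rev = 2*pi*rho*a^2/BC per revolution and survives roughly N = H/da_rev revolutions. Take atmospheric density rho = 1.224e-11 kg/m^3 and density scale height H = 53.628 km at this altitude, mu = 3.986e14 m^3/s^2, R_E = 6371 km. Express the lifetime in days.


a = R_E + alt = 6707.5000 km = 6.7075e+06 m
da_rev = 2*pi*rho*a^2/BC = 2*pi*1.224e-11*(6.7075e+06)^2/164.6 = 21.020973 m per revolution
N = H/da_rev = 53628.0000 m / 21.020973 m = 2551.1664 revolutions
P = 2*pi*sqrt(a^3/mu) = 5467.0399 s
lifetime = N*P = 2551.1664 * 5467.0399 = 1.3947328e+07 s = 161.4274 days

161.4274 days


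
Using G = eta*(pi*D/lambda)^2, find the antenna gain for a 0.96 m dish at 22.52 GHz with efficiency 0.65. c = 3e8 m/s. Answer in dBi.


lambda = c/f = 3e8 / 2.252e+10 = 0.01332149 m
G = eta*(pi*D/lambda)^2 = 0.65*(pi*0.96/0.01332149)^2
G = 33315.7681 (linear)
G = 10*log10(33315.7681) = 45.2265 dBi

45.2265 dBi


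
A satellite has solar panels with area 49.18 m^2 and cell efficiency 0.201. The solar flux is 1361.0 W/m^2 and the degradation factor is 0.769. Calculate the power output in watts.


P = area * eta * S * degradation
P = 49.18 * 0.201 * 1361.0 * 0.769
P = 10345.9184 W

10345.9184 W


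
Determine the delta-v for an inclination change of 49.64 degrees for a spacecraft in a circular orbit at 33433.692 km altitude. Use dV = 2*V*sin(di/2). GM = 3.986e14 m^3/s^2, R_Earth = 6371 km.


r = 39804.6920 km = 3.9804692e+07 m
V = sqrt(mu/r) = 3164.4739 m/s
di = 49.64 deg = 0.8663814 rad
dV = 2*V*sin(di/2) = 2*3164.4739*sin(0.4331907)
dV = 2656.6956 m/s = 2.6567 km/s

2.6567 km/s


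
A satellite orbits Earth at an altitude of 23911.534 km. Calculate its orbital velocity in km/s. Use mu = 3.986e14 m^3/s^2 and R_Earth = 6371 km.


r = R_E + alt = 6371.0 + 23911.534 = 30282.5340 km = 3.0282534e+07 m
v = sqrt(mu/r) = sqrt(3.986e14 / 3.0282534e+07) = 3628.0440 m/s = 3.6280 km/s

3.6280 km/s


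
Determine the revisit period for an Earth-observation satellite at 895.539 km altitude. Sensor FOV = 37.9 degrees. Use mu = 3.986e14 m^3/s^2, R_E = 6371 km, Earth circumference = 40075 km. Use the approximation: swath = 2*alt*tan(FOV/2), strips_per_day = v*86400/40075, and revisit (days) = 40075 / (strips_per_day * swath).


swath = 2*895.539*tan(0.3307399) = 614.9698 km
v = sqrt(mu/r) = 7406.3604 m/s = 7.4064 km/s
strips/day = v*86400/40075 = 7.4064*86400/40075 = 15.9678
coverage/day = strips * swath = 15.9678 * 614.9698 = 9819.7143 km
revisit = 40075 / 9819.7143 = 4.0811 days

4.0811 days


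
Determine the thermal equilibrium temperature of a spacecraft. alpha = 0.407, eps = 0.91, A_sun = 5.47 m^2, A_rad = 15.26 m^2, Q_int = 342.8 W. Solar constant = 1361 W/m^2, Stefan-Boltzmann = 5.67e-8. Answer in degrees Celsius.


Numerator = alpha*S*A_sun + Q_int = 0.407*1361*5.47 + 342.8 = 3372.7807 W
Denominator = eps*sigma*A_rad = 0.91*5.67e-8*15.26 = 7.8737022e-07 W/K^4
T^4 = 4.2836021e+09 K^4
T = 255.8305 K = -17.3195 C

-17.3195 degrees Celsius


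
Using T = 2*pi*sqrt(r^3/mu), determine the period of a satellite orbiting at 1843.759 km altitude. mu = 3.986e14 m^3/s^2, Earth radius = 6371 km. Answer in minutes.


r = 8214.7590 km = 8.214759e+06 m
T = 2*pi*sqrt(r^3/mu) = 2*pi*sqrt(5.5435055e+20 / 3.986e14)
T = 7409.7484 s = 123.4958 min

123.4958 minutes


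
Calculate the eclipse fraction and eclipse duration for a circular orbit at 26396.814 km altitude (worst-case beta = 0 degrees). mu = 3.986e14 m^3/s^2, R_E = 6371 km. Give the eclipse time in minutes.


r = 32767.8140 km
T = 983.8552 min
Eclipse fraction = arcsin(R_E/r)/pi = arcsin(6371.0000/32767.8140)/pi
= arcsin(0.1944286)/pi = 0.06228525
Eclipse duration = 0.06228525 * 983.8552 = 61.2797 min

61.2797 minutes


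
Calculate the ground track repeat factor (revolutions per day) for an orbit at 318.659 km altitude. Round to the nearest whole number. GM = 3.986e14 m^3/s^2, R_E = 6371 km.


r = 6.689659e+06 m
T = 2*pi*sqrt(r^3/mu) = 5445.2421 s = 90.7540 min
revs/day = 1440 / 90.7540 = 15.8671
Rounded: 16 revolutions per day

16 revolutions per day


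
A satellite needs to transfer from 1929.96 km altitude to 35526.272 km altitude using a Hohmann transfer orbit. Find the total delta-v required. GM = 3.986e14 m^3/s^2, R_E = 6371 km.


r1 = 8300.9600 km = 8.30096e+06 m
r2 = 41897.2720 km = 4.1897272e+07 m
dv1 = sqrt(mu/r1)*(sqrt(2*r2/(r1+r2)) - 1) = 2023.4497 m/s
dv2 = sqrt(mu/r2)*(1 - sqrt(2*r1/(r1+r2))) = 1310.6113 m/s
total dv = |dv1| + |dv2| = 2023.4497 + 1310.6113 = 3334.0610 m/s = 3.3341 km/s

3.3341 km/s


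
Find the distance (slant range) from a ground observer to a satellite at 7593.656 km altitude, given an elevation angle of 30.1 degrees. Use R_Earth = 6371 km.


h = 7593.656 km, el = 30.1 deg
d = -R_E*sin(el) + sqrt((R_E*sin(el))^2 + 2*R_E*h + h^2)
d = -6371.0000*sin(0.5253441) + sqrt((6371.0000*0.5015107)^2 + 2*6371.0000*7593.656 + 7593.656^2)
d = 9635.7285 km

9635.7285 km


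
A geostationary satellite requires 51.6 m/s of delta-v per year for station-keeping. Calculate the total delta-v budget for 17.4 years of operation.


dV = rate * years = 51.6 * 17.4
dV = 897.8400 m/s

897.8400 m/s


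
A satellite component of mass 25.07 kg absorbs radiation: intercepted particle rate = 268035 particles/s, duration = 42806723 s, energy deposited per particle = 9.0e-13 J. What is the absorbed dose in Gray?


Total energy deposited = rate * time * E_per
  = 268035 * 42806723 * 9.0e-13 = 10.3263 J
Dose = E_total / mass = 10.3263 / 25.07
Dose = 0.4118999 Gy

0.4119 Gy


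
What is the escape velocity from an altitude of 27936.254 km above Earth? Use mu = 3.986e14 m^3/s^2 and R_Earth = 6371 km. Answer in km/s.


r = 6371.0 + 27936.254 = 34307.2540 km = 3.4307254e+07 m
v_esc = sqrt(2*mu/r) = sqrt(2*3.986e14 / 3.4307254e+07)
v_esc = 4820.4842 m/s = 4.8205 km/s

4.8205 km/s


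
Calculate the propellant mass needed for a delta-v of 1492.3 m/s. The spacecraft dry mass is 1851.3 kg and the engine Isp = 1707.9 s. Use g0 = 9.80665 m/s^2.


ve = Isp * g0 = 1707.9 * 9.80665 = 16748.777535 m/s
mass ratio = exp(dv/ve) = exp(1492.3/16748.777535) = 1.09318892
m_prop = m_dry * (mr - 1) = 1851.3 * (1.09318892 - 1)
m_prop = 172.5206 kg

172.5206 kg


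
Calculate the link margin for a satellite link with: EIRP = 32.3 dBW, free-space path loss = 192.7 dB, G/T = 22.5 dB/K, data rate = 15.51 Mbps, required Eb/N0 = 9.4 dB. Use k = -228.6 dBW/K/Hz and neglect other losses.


C/N0 = EIRP - FSPL + G/T - k = 32.3 - 192.7 + 22.5 - (-228.6)
C/N0 = 90.7000 dB-Hz
R_b = 15.51 Mbps = 1.551e+07 bps -> 10*log10(R_b) = 71.9061 dB-Hz
Eb/N0 = C/N0 - 10*log10(R_b) = 90.7000 - 71.9061 = 18.7939 dB
Margin = Eb/N0 - Eb/N0_req = 18.7939 - 9.4 = 9.3939 dB (link closes)

9.3939 dB


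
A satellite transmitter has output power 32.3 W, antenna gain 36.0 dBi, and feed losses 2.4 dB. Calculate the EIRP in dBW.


Pt = 32.3 W = 15.0920 dBW
EIRP = Pt_dBW + Gt - losses = 15.0920 + 36.0 - 2.4 = 48.6920 dBW

48.6920 dBW


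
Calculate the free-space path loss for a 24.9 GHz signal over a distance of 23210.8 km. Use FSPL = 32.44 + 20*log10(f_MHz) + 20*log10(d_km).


f = 24.9 GHz = 24900.0000 MHz
d = 23210.8 km
FSPL = 32.44 + 20*log10(24900.0000) + 20*log10(23210.8)
FSPL = 32.44 + 87.9240 + 87.3138
FSPL = 207.6778 dB

207.6778 dB


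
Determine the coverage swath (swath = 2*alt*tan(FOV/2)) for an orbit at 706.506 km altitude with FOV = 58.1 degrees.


FOV = 58.1 deg = 1.0140 rad
swath = 2 * alt * tan(FOV/2) = 2 * 706.506 * tan(0.5070181)
swath = 2 * 706.506 * 0.5554504
swath = 784.8581 km

784.8581 km


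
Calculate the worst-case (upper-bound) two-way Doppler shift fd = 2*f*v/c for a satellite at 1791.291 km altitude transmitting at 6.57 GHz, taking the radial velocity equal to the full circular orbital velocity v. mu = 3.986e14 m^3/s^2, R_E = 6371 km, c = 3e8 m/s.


r = 8.162291e+06 m
v = sqrt(mu/r) = 6988.1563 m/s (worst-case radial velocity)
f = 6.57 GHz = 6.57e+09 Hz
fd = 2*f*v/c = 2*6.57e+09*6988.1563/3.0e+08
fd = 306081.2460 Hz

306081.2460 Hz


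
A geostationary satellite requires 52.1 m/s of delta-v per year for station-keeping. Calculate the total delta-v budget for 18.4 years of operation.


dV = rate * years = 52.1 * 18.4
dV = 958.6400 m/s

958.6400 m/s


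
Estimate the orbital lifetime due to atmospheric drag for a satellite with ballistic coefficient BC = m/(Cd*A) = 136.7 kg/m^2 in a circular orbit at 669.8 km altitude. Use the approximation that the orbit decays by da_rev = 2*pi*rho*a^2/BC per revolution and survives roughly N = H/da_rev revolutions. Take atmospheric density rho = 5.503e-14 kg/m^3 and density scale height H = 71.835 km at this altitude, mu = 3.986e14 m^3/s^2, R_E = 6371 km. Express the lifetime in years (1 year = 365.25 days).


a = R_E + alt = 7040.8000 km = 7.0408e+06 m
da_rev = 2*pi*rho*a^2/BC = 2*pi*5.503e-14*(7.0408e+06)^2/136.7 = 0.125387685 m per revolution
N = H/da_rev = 71835.0000 m / 0.125387685 m = 572903.1545 revolutions
P = 2*pi*sqrt(a^3/mu) = 5879.5520 s
lifetime = N*P = 572903.1545 * 5879.5520 = 3.3684139e+09 s = 38986.2716 days
years = 38986.2716 / 365.25 = 106.7386 years

106.7386 years


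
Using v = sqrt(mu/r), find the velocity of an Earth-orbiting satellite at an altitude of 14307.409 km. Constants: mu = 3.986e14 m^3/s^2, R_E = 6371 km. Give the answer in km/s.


r = R_E + alt = 6371.0 + 14307.409 = 20678.4090 km = 2.0678409e+07 m
v = sqrt(mu/r) = sqrt(3.986e14 / 2.0678409e+07) = 4390.4606 m/s = 4.3905 km/s

4.3905 km/s


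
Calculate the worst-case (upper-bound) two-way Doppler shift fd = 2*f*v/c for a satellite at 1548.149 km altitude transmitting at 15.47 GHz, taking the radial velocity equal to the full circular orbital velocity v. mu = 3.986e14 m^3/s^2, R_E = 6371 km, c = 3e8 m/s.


r = 7.919149e+06 m
v = sqrt(mu/r) = 7094.6241 m/s (worst-case radial velocity)
f = 15.47 GHz = 1.547e+10 Hz
fd = 2*f*v/c = 2*1.547e+10*7094.6241/3.0e+08
fd = 731692.2325 Hz

731692.2325 Hz


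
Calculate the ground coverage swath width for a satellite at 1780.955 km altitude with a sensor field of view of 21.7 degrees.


FOV = 21.7 deg = 0.3787364 rad
swath = 2 * alt * tan(FOV/2) = 2 * 1780.955 * tan(0.1893682)
swath = 2 * 1780.955 * 0.1916648
swath = 682.6927 km

682.6927 km


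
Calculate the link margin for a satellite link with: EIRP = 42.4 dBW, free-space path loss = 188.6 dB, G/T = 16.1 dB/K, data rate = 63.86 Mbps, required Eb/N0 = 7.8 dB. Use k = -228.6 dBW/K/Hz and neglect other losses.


C/N0 = EIRP - FSPL + G/T - k = 42.4 - 188.6 + 16.1 - (-228.6)
C/N0 = 98.5000 dB-Hz
R_b = 63.86 Mbps = 6.386e+07 bps -> 10*log10(R_b) = 78.0523 dB-Hz
Eb/N0 = C/N0 - 10*log10(R_b) = 98.5000 - 78.0523 = 20.4477 dB
Margin = Eb/N0 - Eb/N0_req = 20.4477 - 7.8 = 12.6477 dB (link closes)

12.6477 dB


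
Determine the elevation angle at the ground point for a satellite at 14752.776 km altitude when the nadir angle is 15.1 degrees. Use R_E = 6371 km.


r = R_E + alt = 21123.7760 km
Law of sines in the satellite / Earth-center / ground-point triangle:
  sin(nadir)/R_E = sin(90 + el)/r  =>  cos(el) = (r/R_E)*sin(nadir)
cos(el) = (21123.7760 / 6371.0000) * sin(15.1 deg) = 0.8637324
el = arccos(0.8637324) = 30.2617 deg
(Earth-central angle = 90 - nadir - el = 44.6383 deg)

30.2617 degrees


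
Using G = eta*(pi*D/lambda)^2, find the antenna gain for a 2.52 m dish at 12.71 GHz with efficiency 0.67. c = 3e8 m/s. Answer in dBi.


lambda = c/f = 3e8 / 1.271e+10 = 0.02360346 m
G = eta*(pi*D/lambda)^2 = 0.67*(pi*2.52/0.02360346)^2
G = 75374.4613 (linear)
G = 10*log10(75374.4613) = 48.7722 dBi

48.7722 dBi


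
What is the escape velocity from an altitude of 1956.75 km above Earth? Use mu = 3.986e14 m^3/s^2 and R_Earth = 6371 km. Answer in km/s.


r = 6371.0 + 1956.75 = 8327.7500 km = 8.32775e+06 m
v_esc = sqrt(2*mu/r) = sqrt(2*3.986e14 / 8.32775e+06)
v_esc = 9784.0757 m/s = 9.7841 km/s

9.7841 km/s


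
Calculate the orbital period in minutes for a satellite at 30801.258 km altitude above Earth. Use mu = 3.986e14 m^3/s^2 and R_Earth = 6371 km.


r = 37172.2580 km = 3.7172258e+07 m
T = 2*pi*sqrt(r^3/mu) = 2*pi*sqrt(5.1363762e+22 / 3.986e14)
T = 71324.6477 s = 1188.7441 min

1188.7441 minutes


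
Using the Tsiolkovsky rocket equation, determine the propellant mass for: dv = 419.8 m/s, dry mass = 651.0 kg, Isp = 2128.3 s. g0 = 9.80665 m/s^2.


ve = Isp * g0 = 2128.3 * 9.80665 = 20871.493195 m/s
mass ratio = exp(dv/ve) = exp(419.8/20871.493195) = 1.02031720
m_prop = m_dry * (mr - 1) = 651.0 * (1.02031720 - 1)
m_prop = 13.2265 kg

13.2265 kg


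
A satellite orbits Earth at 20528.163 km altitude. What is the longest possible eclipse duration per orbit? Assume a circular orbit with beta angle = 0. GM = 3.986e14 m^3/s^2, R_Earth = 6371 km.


r = 26899.1630 km
T = 731.7591 min
Eclipse fraction = arcsin(R_E/r)/pi = arcsin(6371.0000/26899.1630)/pi
= arcsin(0.2368475)/pi = 0.07611418
Eclipse duration = 0.07611418 * 731.7591 = 55.6972 min

55.6972 minutes


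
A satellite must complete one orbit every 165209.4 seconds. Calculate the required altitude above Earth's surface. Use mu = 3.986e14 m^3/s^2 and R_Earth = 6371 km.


T = 165209.4 s
r = (mu*T^2/(4*pi^2))^(1/3) = (3.986e14 * 165209.4^2 / (4*pi^2))^(1/3)
r = 6.5075227e+07 m = 65075.2265 km
alt = r - R_E = 65075.2265 - 6371 = 58704.2265 km

58704.2265 km


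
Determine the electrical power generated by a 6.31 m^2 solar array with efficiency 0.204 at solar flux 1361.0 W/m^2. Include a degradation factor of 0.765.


P = area * eta * S * degradation
P = 6.31 * 0.204 * 1361.0 * 0.765
P = 1340.2292 W

1340.2292 W


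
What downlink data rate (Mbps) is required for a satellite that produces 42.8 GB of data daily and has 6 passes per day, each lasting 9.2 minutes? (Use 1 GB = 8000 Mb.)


total contact time = 6 * 9.2 * 60 = 3312.0000 s
data = 42.8 GB = 342400.0000 Mb
rate = 342400.0000 / 3312.0000 = 103.3816 Mbps

103.3816 Mbps


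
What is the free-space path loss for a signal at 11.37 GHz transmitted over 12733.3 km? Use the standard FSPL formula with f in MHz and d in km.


f = 11.37 GHz = 11370.0000 MHz
d = 12733.3 km
FSPL = 32.44 + 20*log10(11370.0000) + 20*log10(12733.3)
FSPL = 32.44 + 81.1152 + 82.0988
FSPL = 195.6540 dB

195.6540 dB


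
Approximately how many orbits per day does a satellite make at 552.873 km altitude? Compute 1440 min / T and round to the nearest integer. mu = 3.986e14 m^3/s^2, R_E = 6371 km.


r = 6.923873e+06 m
T = 2*pi*sqrt(r^3/mu) = 5733.6986 s = 95.5616 min
revs/day = 1440 / 95.5616 = 15.0688
Rounded: 15 revolutions per day

15 revolutions per day


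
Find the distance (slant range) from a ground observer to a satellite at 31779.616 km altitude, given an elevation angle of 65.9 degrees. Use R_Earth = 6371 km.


h = 31779.616 km, el = 65.9 deg
d = -R_E*sin(el) + sqrt((R_E*sin(el))^2 + 2*R_E*h + h^2)
d = -6371.0000*sin(1.1502) + sqrt((6371.0000*0.9128342)^2 + 2*6371.0000*31779.616 + 31779.616^2)
d = 32246.1495 km

32246.1495 km


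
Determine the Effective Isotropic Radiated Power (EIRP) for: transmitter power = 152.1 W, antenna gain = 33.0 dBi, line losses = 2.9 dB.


Pt = 152.1 W = 21.8213 dBW
EIRP = Pt_dBW + Gt - losses = 21.8213 + 33.0 - 2.9 = 51.9213 dBW

51.9213 dBW


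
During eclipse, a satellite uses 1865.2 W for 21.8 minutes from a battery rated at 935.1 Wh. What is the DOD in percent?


E_used = P * t / 60 = 1865.2 * 21.8 / 60 = 677.6893 Wh
DOD = E_used / E_total * 100 = 677.6893 / 935.1 * 100
DOD = 72.4724 %

72.4724 %


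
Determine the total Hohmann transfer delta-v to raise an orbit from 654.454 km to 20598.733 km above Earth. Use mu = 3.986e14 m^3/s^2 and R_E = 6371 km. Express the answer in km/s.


r1 = 7025.4540 km = 7.025454e+06 m
r2 = 26969.7330 km = 2.6969733e+07 m
dv1 = sqrt(mu/r1)*(sqrt(2*r2/(r1+r2)) - 1) = 1955.6635 m/s
dv2 = sqrt(mu/r2)*(1 - sqrt(2*r1/(r1+r2))) = 1372.8405 m/s
total dv = |dv1| + |dv2| = 1955.6635 + 1372.8405 = 3328.5040 m/s = 3.3285 km/s

3.3285 km/s


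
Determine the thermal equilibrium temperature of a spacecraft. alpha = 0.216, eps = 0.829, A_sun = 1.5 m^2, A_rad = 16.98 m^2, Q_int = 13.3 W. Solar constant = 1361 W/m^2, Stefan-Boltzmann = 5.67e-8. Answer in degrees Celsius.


Numerator = alpha*S*A_sun + Q_int = 0.216*1361*1.5 + 13.3 = 454.2640 W
Denominator = eps*sigma*A_rad = 0.829*5.67e-8*16.98 = 7.9813301e-07 W/K^4
T^4 = 5.6915826e+08 K^4
T = 154.4572 K = -118.6928 C

-118.6928 degrees Celsius


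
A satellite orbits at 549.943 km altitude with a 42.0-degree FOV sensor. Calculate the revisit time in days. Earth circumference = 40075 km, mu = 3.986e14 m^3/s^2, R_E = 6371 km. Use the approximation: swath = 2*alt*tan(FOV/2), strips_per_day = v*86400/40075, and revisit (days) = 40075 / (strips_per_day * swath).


swath = 2*549.943*tan(0.3665191) = 422.2067 km
v = sqrt(mu/r) = 7589.0255 m/s = 7.5890 km/s
strips/day = v*86400/40075 = 7.5890*86400/40075 = 16.3616
coverage/day = strips * swath = 16.3616 * 422.2067 = 6907.9840 km
revisit = 40075 / 6907.9840 = 5.8013 days

5.8013 days


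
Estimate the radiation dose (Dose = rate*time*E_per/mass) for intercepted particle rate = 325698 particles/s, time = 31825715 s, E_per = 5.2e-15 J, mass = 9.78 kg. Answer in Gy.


Total energy deposited = rate * time * E_per
  = 325698 * 31825715 * 5.2e-15 = 0.05390097 J
Dose = E_total / mass = 0.05390097 / 9.78
Dose = 0.005511347 Gy

0.0055 Gy


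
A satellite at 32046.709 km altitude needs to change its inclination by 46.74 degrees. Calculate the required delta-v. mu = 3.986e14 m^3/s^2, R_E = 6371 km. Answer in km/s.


r = 38417.7090 km = 3.8417709e+07 m
V = sqrt(mu/r) = 3221.0904 m/s
di = 46.74 deg = 0.8157669 rad
dV = 2*V*sin(di/2) = 2*3221.0904*sin(0.4078834)
dV = 2555.4025 m/s = 2.5554 km/s

2.5554 km/s


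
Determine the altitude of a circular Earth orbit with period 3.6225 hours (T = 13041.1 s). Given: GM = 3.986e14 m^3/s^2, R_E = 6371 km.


T = 13041.1 s
r = (mu*T^2/(4*pi^2))^(1/3) = (3.986e14 * 13041.1^2 / (4*pi^2))^(1/3)
r = 1.1974811e+07 m = 11974.8110 km
alt = r - R_E = 11974.8110 - 6371 = 5603.8110 km

5603.8110 km


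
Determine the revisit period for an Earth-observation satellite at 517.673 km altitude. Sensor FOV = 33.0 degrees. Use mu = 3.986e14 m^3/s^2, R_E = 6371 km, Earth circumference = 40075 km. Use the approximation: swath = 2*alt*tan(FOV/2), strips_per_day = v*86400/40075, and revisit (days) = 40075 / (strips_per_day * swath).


swath = 2*517.673*tan(0.2879793) = 306.6835 km
v = sqrt(mu/r) = 7606.7801 m/s = 7.6068 km/s
strips/day = v*86400/40075 = 7.6068*86400/40075 = 16.3999
coverage/day = strips * swath = 16.3999 * 306.6835 = 5029.5766 km
revisit = 40075 / 5029.5766 = 7.9679 days

7.9679 days


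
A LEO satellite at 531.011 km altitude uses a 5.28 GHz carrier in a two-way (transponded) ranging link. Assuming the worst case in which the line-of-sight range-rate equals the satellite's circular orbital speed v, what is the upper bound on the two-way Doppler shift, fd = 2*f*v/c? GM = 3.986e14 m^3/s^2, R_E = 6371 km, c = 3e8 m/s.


r = 6.902011e+06 m
v = sqrt(mu/r) = 7599.4266 m/s (worst-case radial velocity)
f = 5.28 GHz = 5.28e+09 Hz
fd = 2*f*v/c = 2*5.28e+09*7599.4266/3.0e+08
fd = 267499.8157 Hz

267499.8157 Hz


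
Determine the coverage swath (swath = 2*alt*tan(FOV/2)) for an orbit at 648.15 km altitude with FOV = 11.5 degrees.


FOV = 11.5 deg = 0.2007129 rad
swath = 2 * alt * tan(FOV/2) = 2 * 648.15 * tan(0.1003564)
swath = 2 * 648.15 * 0.1006947
swath = 130.5305 km

130.5305 km


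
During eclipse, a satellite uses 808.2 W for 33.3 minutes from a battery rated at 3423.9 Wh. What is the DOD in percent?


E_used = P * t / 60 = 808.2 * 33.3 / 60 = 448.5510 Wh
DOD = E_used / E_total * 100 = 448.5510 / 3423.9 * 100
DOD = 13.1006 %

13.1006 %


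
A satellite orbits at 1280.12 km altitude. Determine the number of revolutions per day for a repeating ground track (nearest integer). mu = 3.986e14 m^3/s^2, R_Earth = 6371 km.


r = 7.65112e+06 m
T = 2*pi*sqrt(r^3/mu) = 6660.3759 s = 111.0063 min
revs/day = 1440 / 111.0063 = 12.9722
Rounded: 13 revolutions per day

13 revolutions per day


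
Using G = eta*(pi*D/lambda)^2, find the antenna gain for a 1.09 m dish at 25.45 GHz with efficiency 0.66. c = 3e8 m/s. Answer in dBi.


lambda = c/f = 3e8 / 2.545e+10 = 0.01178782 m
G = eta*(pi*D/lambda)^2 = 0.66*(pi*1.09/0.01178782)^2
G = 55696.7355 (linear)
G = 10*log10(55696.7355) = 47.4583 dBi

47.4583 dBi


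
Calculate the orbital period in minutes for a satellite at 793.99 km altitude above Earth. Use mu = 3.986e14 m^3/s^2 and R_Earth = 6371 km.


r = 7164.9900 km = 7.16499e+06 m
T = 2*pi*sqrt(r^3/mu) = 2*pi*sqrt(3.6782968e+20 / 3.986e14)
T = 6035.7967 s = 100.5966 min

100.5966 minutes


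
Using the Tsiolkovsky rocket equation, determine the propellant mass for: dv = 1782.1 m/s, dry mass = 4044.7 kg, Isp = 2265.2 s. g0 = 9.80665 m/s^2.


ve = Isp * g0 = 2265.2 * 9.80665 = 22214.023580 m/s
mass ratio = exp(dv/ve) = exp(1782.1/22214.023580) = 1.08352986
m_prop = m_dry * (mr - 1) = 4044.7 * (1.08352986 - 1)
m_prop = 337.8532 kg

337.8532 kg


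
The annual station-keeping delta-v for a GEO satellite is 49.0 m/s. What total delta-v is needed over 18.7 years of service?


dV = rate * years = 49.0 * 18.7
dV = 916.3000 m/s

916.3000 m/s


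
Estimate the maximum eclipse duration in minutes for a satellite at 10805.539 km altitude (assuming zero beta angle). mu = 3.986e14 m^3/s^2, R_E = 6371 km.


r = 17176.5390 km
T = 373.3907 min
Eclipse fraction = arcsin(R_E/r)/pi = arcsin(6371.0000/17176.5390)/pi
= arcsin(0.3709129)/pi = 0.1209552
Eclipse duration = 0.1209552 * 373.3907 = 45.1635 min

45.1635 minutes


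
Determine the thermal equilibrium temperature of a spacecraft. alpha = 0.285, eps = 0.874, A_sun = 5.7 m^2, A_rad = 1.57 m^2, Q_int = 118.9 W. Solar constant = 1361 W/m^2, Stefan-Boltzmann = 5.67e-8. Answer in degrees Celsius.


Numerator = alpha*S*A_sun + Q_int = 0.285*1361*5.7 + 118.9 = 2329.8445 W
Denominator = eps*sigma*A_rad = 0.874*5.67e-8*1.57 = 7.7802606e-08 W/K^4
T^4 = 2.9945584e+10 K^4
T = 415.9903 K = 142.8403 C

142.8403 degrees Celsius


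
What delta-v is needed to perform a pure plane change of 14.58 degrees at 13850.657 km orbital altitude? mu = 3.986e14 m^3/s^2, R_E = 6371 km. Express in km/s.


r = 20221.6570 km = 2.0221657e+07 m
V = sqrt(mu/r) = 4439.7680 m/s
di = 14.58 deg = 0.254469 rad
dV = 2*V*sin(di/2) = 2*4439.7680*sin(0.1272345)
dV = 1126.7375 m/s = 1.1267 km/s

1.1267 km/s


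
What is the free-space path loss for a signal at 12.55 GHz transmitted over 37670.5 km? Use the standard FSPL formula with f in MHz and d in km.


f = 12.55 GHz = 12550.0000 MHz
d = 37670.5 km
FSPL = 32.44 + 20*log10(12550.0000) + 20*log10(37670.5)
FSPL = 32.44 + 81.9729 + 91.5200
FSPL = 205.9329 dB

205.9329 dB


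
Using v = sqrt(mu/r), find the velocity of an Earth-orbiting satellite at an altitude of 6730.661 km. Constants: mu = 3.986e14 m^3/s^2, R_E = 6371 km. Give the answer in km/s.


r = R_E + alt = 6371.0 + 6730.661 = 13101.6610 km = 1.3101661e+07 m
v = sqrt(mu/r) = sqrt(3.986e14 / 1.3101661e+07) = 5515.7614 m/s = 5.5158 km/s

5.5158 km/s


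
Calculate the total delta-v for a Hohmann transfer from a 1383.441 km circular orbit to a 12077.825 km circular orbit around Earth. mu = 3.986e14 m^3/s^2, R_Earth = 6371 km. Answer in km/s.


r1 = 7754.4410 km = 7.754441e+06 m
r2 = 18448.8250 km = 1.8448825e+07 m
dv1 = sqrt(mu/r1)*(sqrt(2*r2/(r1+r2)) - 1) = 1338.1815 m/s
dv2 = sqrt(mu/r2)*(1 - sqrt(2*r1/(r1+r2))) = 1072.2001 m/s
total dv = |dv1| + |dv2| = 1338.1815 + 1072.2001 = 2410.3816 m/s = 2.4104 km/s

2.4104 km/s
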